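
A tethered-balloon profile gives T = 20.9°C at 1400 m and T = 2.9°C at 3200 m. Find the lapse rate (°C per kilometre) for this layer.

Γ = −ΔT/Δz = (20.9 − 2.9) / (3200 − 1400) m
  = 18°C / 1.8 km = 10°C/km

10°C/km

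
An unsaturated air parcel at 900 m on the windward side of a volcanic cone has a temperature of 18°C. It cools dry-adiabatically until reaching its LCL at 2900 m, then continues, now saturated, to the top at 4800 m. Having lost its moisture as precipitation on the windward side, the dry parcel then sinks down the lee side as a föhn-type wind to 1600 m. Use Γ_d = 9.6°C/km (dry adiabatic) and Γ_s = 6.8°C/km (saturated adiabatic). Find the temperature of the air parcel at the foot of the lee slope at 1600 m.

16.6°C

Dry to 2900 m: -9.6 × 2 km = -19.2°C, so T = -1.2°C.
Saturated to 4800 m: -6.8 × 1.9 km = -12.92°C, so T = -14.12°C.
Dry descent to 1600 m: +9.6 × 3.2 km = +30.72°C, so T = 16.6°C.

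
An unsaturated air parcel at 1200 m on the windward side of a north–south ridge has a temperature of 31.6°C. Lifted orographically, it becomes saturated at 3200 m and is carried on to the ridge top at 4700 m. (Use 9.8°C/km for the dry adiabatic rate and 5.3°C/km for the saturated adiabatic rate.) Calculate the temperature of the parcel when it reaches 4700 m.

4.05°C

Dry to 3200 m: -9.8 × 2 km = -19.6°C, so T = 12°C.
Saturated to 4700 m: -5.3 × 1.5 km = -7.95°C, so T = 4.05°C.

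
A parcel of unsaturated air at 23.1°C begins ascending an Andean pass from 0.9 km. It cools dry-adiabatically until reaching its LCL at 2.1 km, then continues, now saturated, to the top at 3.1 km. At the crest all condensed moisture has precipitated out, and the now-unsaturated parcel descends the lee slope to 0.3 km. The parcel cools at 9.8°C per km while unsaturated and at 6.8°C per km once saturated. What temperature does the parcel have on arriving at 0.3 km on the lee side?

900 → 2100 m (dry, 9.8°C/km): ΔT = -9.8 × 1.2 = -11.76°C → T = 11.34°C
2100 → 3100 m (saturated, 6.8°C/km): ΔT = -6.8 × 1 = -6.8°C → T = 4.54°C
3100 → 300 m (dry descent, 9.8°C/km): ΔT = +9.8 × 2.8 = +27.44°C → T = 31.98°C

31.98°C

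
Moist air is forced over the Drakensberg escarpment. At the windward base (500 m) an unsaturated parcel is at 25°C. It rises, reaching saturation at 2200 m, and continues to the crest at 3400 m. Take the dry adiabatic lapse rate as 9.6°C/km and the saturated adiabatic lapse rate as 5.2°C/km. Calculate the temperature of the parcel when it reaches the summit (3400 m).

2.44°C

From 500 m to 2200 m (dry): cools by 9.6 × 1.7 = 16.32°C, giving 8.68°C.
From 2200 m to 3400 m (saturated): cools by 5.2 × 1.2 = 6.24°C, giving 2.44°C.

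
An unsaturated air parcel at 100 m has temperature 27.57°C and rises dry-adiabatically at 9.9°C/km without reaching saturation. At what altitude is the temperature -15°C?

4400 m

Height above start = (27.57 − (-15)) / 9.9 = 4.3 km
Altitude = 100 m + 4300 m = 4400 m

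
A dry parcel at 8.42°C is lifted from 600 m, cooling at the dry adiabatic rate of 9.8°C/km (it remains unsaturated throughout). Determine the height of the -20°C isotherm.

Height above start = (8.42 − (-20)) / 9.8 = 2.9 km
Altitude = 600 m + 2900 m = 3500 m

3500 m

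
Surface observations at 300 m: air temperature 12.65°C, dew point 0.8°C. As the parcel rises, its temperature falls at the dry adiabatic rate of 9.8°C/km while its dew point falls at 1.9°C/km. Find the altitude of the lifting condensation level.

1800 m

T and T_d converge at 9.8 − 1.9 = 7.9°C per km
Height above start = (12.65 − 0.8) / 7.9 = 1.5 km
LCL altitude = 300 m + 1500 m = 1800 m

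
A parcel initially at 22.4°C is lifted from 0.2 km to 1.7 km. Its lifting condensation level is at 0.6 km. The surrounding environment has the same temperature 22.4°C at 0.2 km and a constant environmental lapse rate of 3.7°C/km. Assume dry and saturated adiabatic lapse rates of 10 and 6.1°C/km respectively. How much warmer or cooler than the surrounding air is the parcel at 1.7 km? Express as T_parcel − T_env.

-5.16°C (parcel cooler than environment)

Parcel:
  200 → 600 m (dry, 10°C/km): ΔT = -10 × 0.4 = -4°C → T = 18.4°C
  600 → 1700 m (saturated, 6.1°C/km): ΔT = -6.1 × 1.1 = -6.71°C → T = 11.69°C
Environment:
  200 → 1700 m (environment, 3.7°C/km): ΔT = -3.7 × 1.5 = -5.55°C → T = 16.85°C
T_parcel − T_env = 11.69 − 16.85 = -5.16°C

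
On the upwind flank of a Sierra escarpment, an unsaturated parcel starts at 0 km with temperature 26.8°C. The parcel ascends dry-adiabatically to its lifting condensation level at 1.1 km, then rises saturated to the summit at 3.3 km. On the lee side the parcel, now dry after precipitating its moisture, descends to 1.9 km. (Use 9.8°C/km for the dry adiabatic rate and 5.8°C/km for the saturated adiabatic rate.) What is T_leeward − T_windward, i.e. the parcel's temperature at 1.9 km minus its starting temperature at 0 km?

Dry to 1100 m: -9.8 × 1.1 km = -10.78°C, so T = 16.02°C.
Saturated to 3300 m: -5.8 × 2.2 km = -12.76°C, so T = 3.26°C.
Dry descent to 1900 m: +9.8 × 1.4 km = +13.72°C, so T = 16.98°C.
Net change vs windward start: 16.98 − 26.8 = -9.82°C

-9.82°C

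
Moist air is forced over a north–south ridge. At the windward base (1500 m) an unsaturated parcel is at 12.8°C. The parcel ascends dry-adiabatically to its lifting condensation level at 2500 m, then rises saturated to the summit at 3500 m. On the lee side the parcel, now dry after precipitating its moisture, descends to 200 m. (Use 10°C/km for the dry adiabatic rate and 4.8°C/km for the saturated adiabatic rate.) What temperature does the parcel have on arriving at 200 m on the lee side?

Dry to 2500 m: -10 × 1 km = -10°C, so T = 2.8°C.
Saturated to 3500 m: -4.8 × 1 km = -4.8°C, so T = -2°C.
Dry descent to 200 m: +10 × 3.3 km = +33°C, so T = 31°C.

31°C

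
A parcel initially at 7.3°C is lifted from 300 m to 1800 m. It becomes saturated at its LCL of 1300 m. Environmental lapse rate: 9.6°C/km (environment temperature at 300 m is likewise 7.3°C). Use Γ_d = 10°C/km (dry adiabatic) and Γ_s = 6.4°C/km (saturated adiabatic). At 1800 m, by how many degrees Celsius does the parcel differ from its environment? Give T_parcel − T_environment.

+1.2°C (parcel warmer than environment)

Parcel:
  From 300 m to 1300 m (dry): cools by 10 × 1 = 10°C, giving -2.7°C.
  From 1300 m to 1800 m (saturated): cools by 6.4 × 0.5 = 3.2°C, giving -5.9°C.
Environment:
  From 300 m to 1800 m (environment): cools by 9.6 × 1.5 = 14.4°C, giving -7.1°C.
T_parcel − T_env = -5.9 − (-7.1) = +1.2°C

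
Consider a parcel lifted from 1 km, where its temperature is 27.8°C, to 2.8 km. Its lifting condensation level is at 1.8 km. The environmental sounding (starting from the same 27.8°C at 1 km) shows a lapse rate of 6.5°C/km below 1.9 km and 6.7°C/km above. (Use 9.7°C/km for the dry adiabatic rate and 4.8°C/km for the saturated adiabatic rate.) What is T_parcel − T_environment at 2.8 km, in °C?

Parcel:
  Dry to 1800 m: -9.7 × 0.8 km = -7.76°C, so T = 20.04°C.
  Saturated to 2800 m: -4.8 × 1 km = -4.8°C, so T = 15.24°C.
Environment:
  Environment, lower layer to 1900 m: -6.5 × 0.9 km = -5.85°C, so T = 21.95°C.
  Environment, upper layer to 2800 m: -6.7 × 0.9 km = -6.03°C, so T = 15.92°C.
T_parcel − T_env = 15.24 − 15.92 = -0.68°C

-0.68°C (parcel cooler than environment)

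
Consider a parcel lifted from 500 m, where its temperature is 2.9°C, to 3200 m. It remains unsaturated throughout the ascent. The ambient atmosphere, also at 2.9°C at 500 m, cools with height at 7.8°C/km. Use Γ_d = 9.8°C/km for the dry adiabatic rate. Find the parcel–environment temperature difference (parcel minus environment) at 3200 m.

-5.4°C (parcel cooler than environment)

Parcel:
  From 500 m to 3200 m (dry): cools by 9.8 × 2.7 = 26.46°C, giving -23.56°C.
Environment:
  From 500 m to 3200 m (environment): cools by 7.8 × 2.7 = 21.06°C, giving -18.16°C.
T_parcel − T_env = -23.56 − (-18.16) = -5.4°C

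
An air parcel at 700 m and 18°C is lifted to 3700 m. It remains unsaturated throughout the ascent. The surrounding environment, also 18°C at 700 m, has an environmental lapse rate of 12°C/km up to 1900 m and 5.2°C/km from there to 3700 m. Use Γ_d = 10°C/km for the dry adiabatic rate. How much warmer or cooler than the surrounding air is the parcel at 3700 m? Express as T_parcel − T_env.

-6.24°C (parcel cooler than environment)

Parcel:
  Dry to 3700 m: -10 × 3 km = -30°C, so T = -12°C.
Environment:
  Environment, lower layer to 1900 m: -12 × 1.2 km = -14.4°C, so T = 3.6°C.
  Environment, upper layer to 3700 m: -5.2 × 1.8 km = -9.36°C, so T = -5.76°C.
T_parcel − T_env = -12 − (-5.76) = -6.24°C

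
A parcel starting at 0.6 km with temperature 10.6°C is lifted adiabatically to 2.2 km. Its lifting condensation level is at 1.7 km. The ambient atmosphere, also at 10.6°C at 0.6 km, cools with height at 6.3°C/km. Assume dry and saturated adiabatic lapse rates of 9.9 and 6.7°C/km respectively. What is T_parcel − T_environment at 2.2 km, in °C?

Parcel:
  600–1700 m, dry: Δz = 1.1 km ⇒ ΔT = -10.89°C; T = -0.29°C
  1700–2200 m, saturated: Δz = 0.5 km ⇒ ΔT = -3.35°C; T = -3.64°C
Environment:
  600–2200 m, environment: Δz = 1.6 km ⇒ ΔT = -10.08°C; T = 0.52°C
T_parcel − T_env = -3.64 − 0.52 = -4.16°C

-4.16°C (parcel cooler than environment)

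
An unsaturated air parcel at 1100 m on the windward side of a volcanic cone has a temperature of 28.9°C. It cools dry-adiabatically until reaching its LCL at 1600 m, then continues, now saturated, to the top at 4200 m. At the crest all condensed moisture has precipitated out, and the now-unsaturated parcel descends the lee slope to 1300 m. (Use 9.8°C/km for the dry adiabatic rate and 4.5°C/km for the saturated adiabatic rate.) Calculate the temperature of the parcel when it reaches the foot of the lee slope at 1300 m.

1100–1600 m, dry: Δz = 0.5 km ⇒ ΔT = -4.9°C; T = 24°C
1600–4200 m, saturated: Δz = 2.6 km ⇒ ΔT = -11.7°C; T = 12.3°C
4200–1300 m, dry descent: Δz = 2.9 km ⇒ ΔT = +28.42°C; T = 40.72°C

40.72°C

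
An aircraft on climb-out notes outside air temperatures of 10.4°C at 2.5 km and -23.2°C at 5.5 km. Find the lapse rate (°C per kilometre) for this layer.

11.2°C/km

Γ = −ΔT/Δz = (10.4 − (-23.2)) / (5500 − 2500) m
  = 33.6°C / 3 km = 11.2°C/km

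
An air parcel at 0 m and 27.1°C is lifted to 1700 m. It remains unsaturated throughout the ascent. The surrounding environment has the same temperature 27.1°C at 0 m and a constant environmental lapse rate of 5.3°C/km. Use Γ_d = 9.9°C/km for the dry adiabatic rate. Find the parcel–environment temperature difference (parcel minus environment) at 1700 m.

-7.82°C (parcel cooler than environment)

Parcel:
  0 → 1700 m (dry, 9.9°C/km): ΔT = -9.9 × 1.7 = -16.83°C → T = 10.27°C
Environment:
  0 → 1700 m (environment, 5.3°C/km): ΔT = -5.3 × 1.7 = -9.01°C → T = 18.09°C
T_parcel − T_env = 10.27 − 18.09 = -7.82°C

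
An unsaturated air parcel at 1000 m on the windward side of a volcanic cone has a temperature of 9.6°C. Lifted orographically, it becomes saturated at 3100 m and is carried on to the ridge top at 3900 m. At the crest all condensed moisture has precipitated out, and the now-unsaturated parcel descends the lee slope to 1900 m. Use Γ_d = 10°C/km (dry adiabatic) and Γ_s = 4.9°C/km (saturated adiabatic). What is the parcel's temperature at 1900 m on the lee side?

1000–3100 m, dry: Δz = 2.1 km ⇒ ΔT = -21°C; T = -11.4°C
3100–3900 m, saturated: Δz = 0.8 km ⇒ ΔT = -3.92°C; T = -15.32°C
3900–1900 m, dry descent: Δz = 2 km ⇒ ΔT = +20°C; T = 4.68°C

4.68°C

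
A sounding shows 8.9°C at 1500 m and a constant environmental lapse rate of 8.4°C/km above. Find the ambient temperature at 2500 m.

1500–2500 m, environmental: Δz = 1 km ⇒ ΔT = -8.4°C; T = 0.5°C

0.5°C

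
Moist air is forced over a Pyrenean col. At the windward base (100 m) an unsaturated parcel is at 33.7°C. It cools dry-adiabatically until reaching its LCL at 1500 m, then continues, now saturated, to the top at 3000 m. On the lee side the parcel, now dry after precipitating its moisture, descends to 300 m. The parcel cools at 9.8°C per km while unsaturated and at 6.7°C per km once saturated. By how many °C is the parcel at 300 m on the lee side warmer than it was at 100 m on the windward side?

+2.69°C

Dry to 1500 m: -9.8 × 1.4 km = -13.72°C, so T = 19.98°C.
Saturated to 3000 m: -6.7 × 1.5 km = -10.05°C, so T = 9.93°C.
Dry descent to 300 m: +9.8 × 2.7 km = +26.46°C, so T = 36.39°C.
Net change vs windward start: 36.39 − 33.7 = +2.69°C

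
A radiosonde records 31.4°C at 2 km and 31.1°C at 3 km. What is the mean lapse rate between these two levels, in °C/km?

0.3°C/km

Γ = −ΔT/Δz = (31.4 − 31.1) / (3000 − 2000) m
  = 0.3°C / 1 km = 0.3°C/km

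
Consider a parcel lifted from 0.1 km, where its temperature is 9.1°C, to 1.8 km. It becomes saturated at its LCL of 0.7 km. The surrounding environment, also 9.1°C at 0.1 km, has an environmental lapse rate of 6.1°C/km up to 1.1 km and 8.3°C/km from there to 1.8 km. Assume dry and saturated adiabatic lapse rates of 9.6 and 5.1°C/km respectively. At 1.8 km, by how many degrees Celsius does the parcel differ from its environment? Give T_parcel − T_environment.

Parcel:
  Dry to 700 m: -9.6 × 0.6 km = -5.76°C, so T = 3.34°C.
  Saturated to 1800 m: -5.1 × 1.1 km = -5.61°C, so T = -2.27°C.
Environment:
  Environment, lower layer to 1100 m: -6.1 × 1 km = -6.1°C, so T = 3°C.
  Environment, upper layer to 1800 m: -8.3 × 0.7 km = -5.81°C, so T = -2.81°C.
T_parcel − T_env = -2.27 − (-2.81) = +0.54°C

+0.54°C (parcel warmer than environment)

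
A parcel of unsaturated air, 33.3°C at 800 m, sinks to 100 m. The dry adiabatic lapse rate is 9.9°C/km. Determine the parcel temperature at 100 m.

40.23°C

800–100 m, dry adiabatic: Δz = 0.7 km ⇒ ΔT = +6.93°C; T = 40.23°C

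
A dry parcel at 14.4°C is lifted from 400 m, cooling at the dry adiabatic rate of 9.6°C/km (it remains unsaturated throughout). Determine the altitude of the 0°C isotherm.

1900 m

Height above start = (14.4 − 0) / 9.6 = 1.5 km
Altitude = 400 m + 1500 m = 1900 m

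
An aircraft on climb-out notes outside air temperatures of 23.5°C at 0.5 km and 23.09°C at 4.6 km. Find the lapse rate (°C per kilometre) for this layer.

0.1°C/km

Γ = −ΔT/Δz = (23.5 − 23.09) / (4600 − 500) m
  = 0.41°C / 4.1 km = 0.1°C/km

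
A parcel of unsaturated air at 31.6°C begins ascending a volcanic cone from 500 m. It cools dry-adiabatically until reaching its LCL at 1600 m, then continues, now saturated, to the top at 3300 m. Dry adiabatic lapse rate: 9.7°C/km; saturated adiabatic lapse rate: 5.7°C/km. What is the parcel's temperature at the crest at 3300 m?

From 500 m to 1600 m (dry): cools by 9.7 × 1.1 = 10.67°C, giving 20.93°C.
From 1600 m to 3300 m (saturated): cools by 5.7 × 1.7 = 9.69°C, giving 11.24°C.

11.24°C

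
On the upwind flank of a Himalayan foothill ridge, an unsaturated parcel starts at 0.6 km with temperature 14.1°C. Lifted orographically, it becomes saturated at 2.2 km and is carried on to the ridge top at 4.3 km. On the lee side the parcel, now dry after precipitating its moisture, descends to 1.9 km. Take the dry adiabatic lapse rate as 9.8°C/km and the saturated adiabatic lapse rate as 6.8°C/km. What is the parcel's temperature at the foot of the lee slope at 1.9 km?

7.66°C

600–2200 m, dry: Δz = 1.6 km ⇒ ΔT = -15.68°C; T = -1.58°C
2200–4300 m, saturated: Δz = 2.1 km ⇒ ΔT = -14.28°C; T = -15.86°C
4300–1900 m, dry descent: Δz = 2.4 km ⇒ ΔT = +23.52°C; T = 7.66°C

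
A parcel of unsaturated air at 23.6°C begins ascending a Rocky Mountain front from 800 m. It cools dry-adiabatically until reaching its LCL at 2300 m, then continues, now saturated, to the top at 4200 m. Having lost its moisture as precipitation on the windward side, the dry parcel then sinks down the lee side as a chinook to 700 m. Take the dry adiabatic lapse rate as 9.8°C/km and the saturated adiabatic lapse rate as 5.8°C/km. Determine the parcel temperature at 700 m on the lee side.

800–2300 m, dry: Δz = 1.5 km ⇒ ΔT = -14.7°C; T = 8.9°C
2300–4200 m, saturated: Δz = 1.9 km ⇒ ΔT = -11.02°C; T = -2.12°C
4200–700 m, dry descent: Δz = 3.5 km ⇒ ΔT = +34.3°C; T = 32.18°C

32.18°C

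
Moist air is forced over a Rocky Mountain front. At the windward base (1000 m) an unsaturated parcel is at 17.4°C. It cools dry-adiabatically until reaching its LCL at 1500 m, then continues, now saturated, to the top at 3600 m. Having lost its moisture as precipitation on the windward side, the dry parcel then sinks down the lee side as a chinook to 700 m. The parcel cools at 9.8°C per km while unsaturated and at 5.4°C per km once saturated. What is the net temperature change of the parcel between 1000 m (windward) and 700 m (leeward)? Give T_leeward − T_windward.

+12.18°C

1000 → 1500 m (dry, 9.8°C/km): ΔT = -9.8 × 0.5 = -4.9°C → T = 12.5°C
1500 → 3600 m (saturated, 5.4°C/km): ΔT = -5.4 × 2.1 = -11.34°C → T = 1.16°C
3600 → 700 m (dry descent, 9.8°C/km): ΔT = +9.8 × 2.9 = +28.42°C → T = 29.58°C
Net change vs windward start: 29.58 − 17.4 = +12.18°C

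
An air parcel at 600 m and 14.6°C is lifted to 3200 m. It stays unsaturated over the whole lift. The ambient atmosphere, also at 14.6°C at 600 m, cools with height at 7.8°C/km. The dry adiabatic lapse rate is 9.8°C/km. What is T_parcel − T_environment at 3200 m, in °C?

-5.2°C (parcel cooler than environment)

Parcel:
  600 → 3200 m (dry, 9.8°C/km): ΔT = -9.8 × 2.6 = -25.48°C → T = -10.88°C
Environment:
  600 → 3200 m (environment, 7.8°C/km): ΔT = -7.8 × 2.6 = -20.28°C → T = -5.68°C
T_parcel − T_env = -10.88 − (-5.68) = -5.2°C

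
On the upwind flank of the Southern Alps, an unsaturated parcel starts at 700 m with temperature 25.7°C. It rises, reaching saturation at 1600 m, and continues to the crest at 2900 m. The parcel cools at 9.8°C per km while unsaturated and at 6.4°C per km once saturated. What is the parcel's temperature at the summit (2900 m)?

8.56°C

700 → 1600 m (dry, 9.8°C/km): ΔT = -9.8 × 0.9 = -8.82°C → T = 16.88°C
1600 → 2900 m (saturated, 6.4°C/km): ΔT = -6.4 × 1.3 = -8.32°C → T = 8.56°C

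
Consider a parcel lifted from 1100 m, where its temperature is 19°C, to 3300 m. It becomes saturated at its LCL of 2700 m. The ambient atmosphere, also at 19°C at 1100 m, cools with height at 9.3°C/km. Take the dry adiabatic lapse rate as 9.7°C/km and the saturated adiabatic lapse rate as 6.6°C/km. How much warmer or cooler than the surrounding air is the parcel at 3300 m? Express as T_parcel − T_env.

Parcel:
  1100–2700 m, dry: Δz = 1.6 km ⇒ ΔT = -15.52°C; T = 3.48°C
  2700–3300 m, saturated: Δz = 0.6 km ⇒ ΔT = -3.96°C; T = -0.48°C
Environment:
  1100–3300 m, environment: Δz = 2.2 km ⇒ ΔT = -20.46°C; T = -1.46°C
T_parcel − T_env = -0.48 − (-1.46) = +0.98°C

+0.98°C (parcel warmer than environment)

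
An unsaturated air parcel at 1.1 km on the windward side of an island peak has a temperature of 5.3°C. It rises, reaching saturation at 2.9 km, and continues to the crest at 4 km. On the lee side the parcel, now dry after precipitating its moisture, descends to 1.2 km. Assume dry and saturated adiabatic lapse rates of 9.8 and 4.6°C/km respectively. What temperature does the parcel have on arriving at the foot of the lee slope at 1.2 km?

1100–2900 m, dry: Δz = 1.8 km ⇒ ΔT = -17.64°C; T = -12.34°C
2900–4000 m, saturated: Δz = 1.1 km ⇒ ΔT = -5.06°C; T = -17.4°C
4000–1200 m, dry descent: Δz = 2.8 km ⇒ ΔT = +27.44°C; T = 10.04°C

10.04°C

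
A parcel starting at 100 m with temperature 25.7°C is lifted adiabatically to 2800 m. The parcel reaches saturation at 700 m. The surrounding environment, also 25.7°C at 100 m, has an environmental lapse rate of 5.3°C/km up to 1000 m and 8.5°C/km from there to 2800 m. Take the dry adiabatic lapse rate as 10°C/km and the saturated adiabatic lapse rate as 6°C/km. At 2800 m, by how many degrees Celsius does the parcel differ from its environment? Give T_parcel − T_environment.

+1.47°C (parcel warmer than environment)

Parcel:
  Dry to 700 m: -10 × 0.6 km = -6°C, so T = 19.7°C.
  Saturated to 2800 m: -6 × 2.1 km = -12.6°C, so T = 7.1°C.
Environment:
  Environment, lower layer to 1000 m: -5.3 × 0.9 km = -4.77°C, so T = 20.93°C.
  Environment, upper layer to 2800 m: -8.5 × 1.8 km = -15.3°C, so T = 5.63°C.
T_parcel − T_env = 7.1 − 5.63 = +1.47°C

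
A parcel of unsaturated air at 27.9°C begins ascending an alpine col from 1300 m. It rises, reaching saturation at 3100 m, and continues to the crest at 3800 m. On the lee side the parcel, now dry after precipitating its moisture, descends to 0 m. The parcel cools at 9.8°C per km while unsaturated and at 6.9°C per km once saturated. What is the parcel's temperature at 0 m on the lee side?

42.67°C

1300 → 3100 m (dry, 9.8°C/km): ΔT = -9.8 × 1.8 = -17.64°C → T = 10.26°C
3100 → 3800 m (saturated, 6.9°C/km): ΔT = -6.9 × 0.7 = -4.83°C → T = 5.43°C
3800 → 0 m (dry descent, 9.8°C/km): ΔT = +9.8 × 3.8 = +37.24°C → T = 42.67°C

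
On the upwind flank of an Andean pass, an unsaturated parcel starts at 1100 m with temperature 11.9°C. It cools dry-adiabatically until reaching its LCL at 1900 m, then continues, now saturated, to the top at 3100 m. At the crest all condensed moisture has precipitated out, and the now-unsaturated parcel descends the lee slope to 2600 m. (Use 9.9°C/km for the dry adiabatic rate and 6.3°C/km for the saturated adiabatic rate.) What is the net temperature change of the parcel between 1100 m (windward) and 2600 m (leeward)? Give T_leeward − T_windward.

-10.53°C

Dry to 1900 m: -9.9 × 0.8 km = -7.92°C, so T = 3.98°C.
Saturated to 3100 m: -6.3 × 1.2 km = -7.56°C, so T = -3.58°C.
Dry descent to 2600 m: +9.9 × 0.5 km = +4.95°C, so T = 1.37°C.
Net change vs windward start: 1.37 − 11.9 = -10.53°C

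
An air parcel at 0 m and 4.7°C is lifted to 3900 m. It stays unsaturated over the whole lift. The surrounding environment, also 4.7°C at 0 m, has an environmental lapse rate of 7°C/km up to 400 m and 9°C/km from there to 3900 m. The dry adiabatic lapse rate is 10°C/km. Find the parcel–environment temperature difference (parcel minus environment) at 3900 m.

Parcel:
  Dry to 3900 m: -10 × 3.9 km = -39°C, so T = -34.3°C.
Environment:
  Environment, lower layer to 400 m: -7 × 0.4 km = -2.8°C, so T = 1.9°C.
  Environment, upper layer to 3900 m: -9 × 3.5 km = -31.5°C, so T = -29.6°C.
T_parcel − T_env = -34.3 − (-29.6) = -4.7°C

-4.7°C (parcel cooler than environment)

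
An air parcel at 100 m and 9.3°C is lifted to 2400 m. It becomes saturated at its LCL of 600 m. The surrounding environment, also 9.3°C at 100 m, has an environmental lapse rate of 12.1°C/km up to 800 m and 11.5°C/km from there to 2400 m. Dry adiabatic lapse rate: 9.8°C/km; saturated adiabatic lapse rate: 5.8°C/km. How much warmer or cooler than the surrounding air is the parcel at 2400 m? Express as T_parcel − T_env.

Parcel:
  Dry to 600 m: -9.8 × 0.5 km = -4.9°C, so T = 4.4°C.
  Saturated to 2400 m: -5.8 × 1.8 km = -10.44°C, so T = -6.04°C.
Environment:
  Environment, lower layer to 800 m: -12.1 × 0.7 km = -8.47°C, so T = 0.83°C.
  Environment, upper layer to 2400 m: -11.5 × 1.6 km = -18.4°C, so T = -17.57°C.
T_parcel − T_env = -6.04 − (-17.57) = +11.53°C

+11.53°C (parcel warmer than environment)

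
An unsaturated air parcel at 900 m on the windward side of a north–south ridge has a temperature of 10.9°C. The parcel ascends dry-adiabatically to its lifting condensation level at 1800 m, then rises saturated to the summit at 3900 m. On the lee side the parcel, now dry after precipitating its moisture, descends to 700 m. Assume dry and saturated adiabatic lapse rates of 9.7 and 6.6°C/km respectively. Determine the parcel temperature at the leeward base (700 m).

Dry to 1800 m: -9.7 × 0.9 km = -8.73°C, so T = 2.17°C.
Saturated to 3900 m: -6.6 × 2.1 km = -13.86°C, so T = -11.69°C.
Dry descent to 700 m: +9.7 × 3.2 km = +31.04°C, so T = 19.35°C.

19.35°C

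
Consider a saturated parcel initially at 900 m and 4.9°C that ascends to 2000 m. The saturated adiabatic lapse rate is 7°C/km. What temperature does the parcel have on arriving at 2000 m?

900 → 2000 m (saturated adiabatic, 7°C/km): ΔT = -7 × 1.1 = -7.7°C → T = -2.8°C

-2.8°C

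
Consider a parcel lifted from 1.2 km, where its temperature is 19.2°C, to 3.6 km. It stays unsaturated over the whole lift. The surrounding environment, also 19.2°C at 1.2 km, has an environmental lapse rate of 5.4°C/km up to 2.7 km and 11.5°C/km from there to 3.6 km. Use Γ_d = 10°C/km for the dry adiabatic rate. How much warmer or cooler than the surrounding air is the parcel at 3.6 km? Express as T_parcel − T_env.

Parcel:
  1200 → 3600 m (dry, 10°C/km): ΔT = -10 × 2.4 = -24°C → T = -4.8°C
Environment:
  1200 → 2700 m (environment, lower layer, 5.4°C/km): ΔT = -5.4 × 1.5 = -8.1°C → T = 11.1°C
  2700 → 3600 m (environment, upper layer, 11.5°C/km): ΔT = -11.5 × 0.9 = -10.35°C → T = 0.75°C
T_parcel − T_env = -4.8 − 0.75 = -5.55°C

-5.55°C (parcel cooler than environment)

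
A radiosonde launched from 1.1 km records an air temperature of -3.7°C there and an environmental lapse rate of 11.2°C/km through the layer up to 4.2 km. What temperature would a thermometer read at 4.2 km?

-38.42°C

Environmental to 4200 m: -11.2 × 3.1 km = -34.72°C, so T = -38.42°C.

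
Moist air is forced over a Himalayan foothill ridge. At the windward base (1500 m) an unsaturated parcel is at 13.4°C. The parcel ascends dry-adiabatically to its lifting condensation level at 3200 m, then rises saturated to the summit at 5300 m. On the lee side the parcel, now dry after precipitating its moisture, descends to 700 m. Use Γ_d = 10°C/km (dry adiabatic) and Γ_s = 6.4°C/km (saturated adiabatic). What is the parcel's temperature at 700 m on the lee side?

28.96°C

1500–3200 m, dry: Δz = 1.7 km ⇒ ΔT = -17°C; T = -3.6°C
3200–5300 m, saturated: Δz = 2.1 km ⇒ ΔT = -13.44°C; T = -17.04°C
5300–700 m, dry descent: Δz = 4.6 km ⇒ ΔT = +46°C; T = 28.96°C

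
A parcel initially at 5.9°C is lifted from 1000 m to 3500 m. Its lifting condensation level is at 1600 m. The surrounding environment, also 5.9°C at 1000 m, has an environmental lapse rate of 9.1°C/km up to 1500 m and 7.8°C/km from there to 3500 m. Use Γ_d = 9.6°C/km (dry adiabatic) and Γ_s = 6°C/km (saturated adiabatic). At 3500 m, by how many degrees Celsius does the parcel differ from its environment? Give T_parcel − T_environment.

+2.99°C (parcel warmer than environment)

Parcel:
  Dry to 1600 m: -9.6 × 0.6 km = -5.76°C, so T = 0.14°C.
  Saturated to 3500 m: -6 × 1.9 km = -11.4°C, so T = -11.26°C.
Environment:
  Environment, lower layer to 1500 m: -9.1 × 0.5 km = -4.55°C, so T = 1.35°C.
  Environment, upper layer to 3500 m: -7.8 × 2 km = -15.6°C, so T = -14.25°C.
T_parcel − T_env = -11.26 − (-14.25) = +2.99°C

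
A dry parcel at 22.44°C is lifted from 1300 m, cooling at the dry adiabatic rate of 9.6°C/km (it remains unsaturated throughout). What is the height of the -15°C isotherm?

5200 m

Height above start = (22.44 − (-15)) / 9.6 = 3.9 km
Altitude = 1300 m + 3900 m = 5200 m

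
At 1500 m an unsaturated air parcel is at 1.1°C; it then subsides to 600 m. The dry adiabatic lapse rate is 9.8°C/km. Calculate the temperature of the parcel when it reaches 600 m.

1500–600 m, dry adiabatic: Δz = 0.9 km ⇒ ΔT = +8.82°C; T = 9.92°C

9.92°C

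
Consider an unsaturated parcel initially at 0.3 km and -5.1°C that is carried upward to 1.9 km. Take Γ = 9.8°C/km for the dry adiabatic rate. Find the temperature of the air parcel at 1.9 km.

Dry adiabatic to 1900 m: -9.8 × 1.6 km = -15.68°C, so T = -20.78°C.

-20.78°C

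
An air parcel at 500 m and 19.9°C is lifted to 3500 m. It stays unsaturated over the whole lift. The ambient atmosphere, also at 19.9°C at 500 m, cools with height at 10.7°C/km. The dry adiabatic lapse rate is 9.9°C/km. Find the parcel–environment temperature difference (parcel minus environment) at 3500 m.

+2.4°C (parcel warmer than environment)

Parcel:
  Dry to 3500 m: -9.9 × 3 km = -29.7°C, so T = -9.8°C.
Environment:
  Environment to 3500 m: -10.7 × 3 km = -32.1°C, so T = -12.2°C.
T_parcel − T_env = -9.8 − (-12.2) = +2.4°C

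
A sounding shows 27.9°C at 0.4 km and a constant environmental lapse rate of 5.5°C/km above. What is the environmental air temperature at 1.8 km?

400–1800 m, environmental: Δz = 1.4 km ⇒ ΔT = -7.7°C; T = 20.2°C

20.2°C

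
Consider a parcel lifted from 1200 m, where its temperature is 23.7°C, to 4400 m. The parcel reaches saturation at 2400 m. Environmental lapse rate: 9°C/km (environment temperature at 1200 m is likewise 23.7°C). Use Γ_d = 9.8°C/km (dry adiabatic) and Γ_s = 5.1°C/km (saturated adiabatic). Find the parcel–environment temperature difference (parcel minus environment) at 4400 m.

Parcel:
  1200–2400 m, dry: Δz = 1.2 km ⇒ ΔT = -11.76°C; T = 11.94°C
  2400–4400 m, saturated: Δz = 2 km ⇒ ΔT = -10.2°C; T = 1.74°C
Environment:
  1200–4400 m, environment: Δz = 3.2 km ⇒ ΔT = -28.8°C; T = -5.1°C
T_parcel − T_env = 1.74 − (-5.1) = +6.84°C

+6.84°C (parcel warmer than environment)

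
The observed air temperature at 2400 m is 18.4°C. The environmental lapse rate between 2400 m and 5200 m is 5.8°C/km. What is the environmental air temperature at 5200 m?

2.16°C

2400–5200 m, environmental: Δz = 2.8 km ⇒ ΔT = -16.24°C; T = 2.16°C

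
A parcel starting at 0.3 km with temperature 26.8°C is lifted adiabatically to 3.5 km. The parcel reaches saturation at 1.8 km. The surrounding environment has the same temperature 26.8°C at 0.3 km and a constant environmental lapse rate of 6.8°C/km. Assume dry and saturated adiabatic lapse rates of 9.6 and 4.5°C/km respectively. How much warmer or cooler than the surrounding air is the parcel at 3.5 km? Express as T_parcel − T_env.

-0.29°C (parcel cooler than environment)

Parcel:
  From 300 m to 1800 m (dry): cools by 9.6 × 1.5 = 14.4°C, giving 12.4°C.
  From 1800 m to 3500 m (saturated): cools by 4.5 × 1.7 = 7.65°C, giving 4.75°C.
Environment:
  From 300 m to 3500 m (environment): cools by 6.8 × 3.2 = 21.76°C, giving 5.04°C.
T_parcel − T_env = 4.75 − 5.04 = -0.29°C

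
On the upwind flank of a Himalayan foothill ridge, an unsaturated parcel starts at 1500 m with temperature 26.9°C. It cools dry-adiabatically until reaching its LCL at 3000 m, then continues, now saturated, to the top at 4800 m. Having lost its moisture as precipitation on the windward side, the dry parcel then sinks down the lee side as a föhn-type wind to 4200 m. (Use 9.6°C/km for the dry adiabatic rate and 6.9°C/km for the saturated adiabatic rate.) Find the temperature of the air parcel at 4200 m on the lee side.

From 1500 m to 3000 m (dry): cools by 9.6 × 1.5 = 14.4°C, giving 12.5°C.
From 3000 m to 4800 m (saturated): cools by 6.9 × 1.8 = 12.42°C, giving 0.08°C.
From 4800 m to 4200 m (dry descent): warms by 9.6 × 0.6 = 5.76°C, giving 5.84°C.

5.84°C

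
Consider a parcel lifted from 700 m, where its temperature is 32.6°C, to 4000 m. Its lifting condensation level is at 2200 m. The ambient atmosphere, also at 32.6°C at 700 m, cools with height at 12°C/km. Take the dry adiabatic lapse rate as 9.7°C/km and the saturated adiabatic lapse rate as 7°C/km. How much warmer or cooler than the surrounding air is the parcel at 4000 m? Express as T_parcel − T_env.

+12.45°C (parcel warmer than environment)

Parcel:
  700 → 2200 m (dry, 9.7°C/km): ΔT = -9.7 × 1.5 = -14.55°C → T = 18.05°C
  2200 → 4000 m (saturated, 7°C/km): ΔT = -7 × 1.8 = -12.6°C → T = 5.45°C
Environment:
  700 → 4000 m (environment, 12°C/km): ΔT = -12 × 3.3 = -39.6°C → T = -7°C
T_parcel − T_env = 5.45 − (-7) = +12.45°C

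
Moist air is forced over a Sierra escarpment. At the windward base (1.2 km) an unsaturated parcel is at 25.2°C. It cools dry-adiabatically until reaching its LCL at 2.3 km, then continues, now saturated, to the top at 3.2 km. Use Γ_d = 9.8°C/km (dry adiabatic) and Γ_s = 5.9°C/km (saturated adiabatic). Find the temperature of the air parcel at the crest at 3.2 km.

9.11°C

1200 → 2300 m (dry, 9.8°C/km): ΔT = -9.8 × 1.1 = -10.78°C → T = 14.42°C
2300 → 3200 m (saturated, 5.9°C/km): ΔT = -5.9 × 0.9 = -5.31°C → T = 9.11°C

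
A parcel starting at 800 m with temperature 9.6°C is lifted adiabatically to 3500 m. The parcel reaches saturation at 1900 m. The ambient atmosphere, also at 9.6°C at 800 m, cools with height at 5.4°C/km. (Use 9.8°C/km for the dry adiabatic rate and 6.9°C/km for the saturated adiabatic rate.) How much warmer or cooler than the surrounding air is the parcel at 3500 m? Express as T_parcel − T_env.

Parcel:
  800 → 1900 m (dry, 9.8°C/km): ΔT = -9.8 × 1.1 = -10.78°C → T = -1.18°C
  1900 → 3500 m (saturated, 6.9°C/km): ΔT = -6.9 × 1.6 = -11.04°C → T = -12.22°C
Environment:
  800 → 3500 m (environment, 5.4°C/km): ΔT = -5.4 × 2.7 = -14.58°C → T = -4.98°C
T_parcel − T_env = -12.22 − (-4.98) = -7.24°C

-7.24°C (parcel cooler than environment)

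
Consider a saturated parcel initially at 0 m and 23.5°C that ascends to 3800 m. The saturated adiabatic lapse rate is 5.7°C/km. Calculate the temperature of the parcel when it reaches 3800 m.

1.84°C

From 0 m to 3800 m (saturated adiabatic): cools by 5.7 × 3.8 = 21.66°C, giving 1.84°C.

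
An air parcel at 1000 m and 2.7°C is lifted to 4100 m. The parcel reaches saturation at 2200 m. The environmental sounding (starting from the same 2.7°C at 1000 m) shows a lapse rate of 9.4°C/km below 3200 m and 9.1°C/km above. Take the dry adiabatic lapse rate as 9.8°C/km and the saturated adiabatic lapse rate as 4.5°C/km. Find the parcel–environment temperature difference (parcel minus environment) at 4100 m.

Parcel:
  1000–2200 m, dry: Δz = 1.2 km ⇒ ΔT = -11.76°C; T = -9.06°C
  2200–4100 m, saturated: Δz = 1.9 km ⇒ ΔT = -8.55°C; T = -17.61°C
Environment:
  1000–3200 m, environment, lower layer: Δz = 2.2 km ⇒ ΔT = -20.68°C; T = -17.98°C
  3200–4100 m, environment, upper layer: Δz = 0.9 km ⇒ ΔT = -8.19°C; T = -26.17°C
T_parcel − T_env = -17.61 − (-26.17) = +8.56°C

+8.56°C (parcel warmer than environment)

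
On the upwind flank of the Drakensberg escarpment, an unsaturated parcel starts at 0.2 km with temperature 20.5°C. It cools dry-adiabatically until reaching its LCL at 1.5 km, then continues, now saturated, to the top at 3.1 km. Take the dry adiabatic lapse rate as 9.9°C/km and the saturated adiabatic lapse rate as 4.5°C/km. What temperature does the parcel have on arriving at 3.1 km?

0.43°C

From 200 m to 1500 m (dry): cools by 9.9 × 1.3 = 12.87°C, giving 7.63°C.
From 1500 m to 3100 m (saturated): cools by 4.5 × 1.6 = 7.2°C, giving 0.43°C.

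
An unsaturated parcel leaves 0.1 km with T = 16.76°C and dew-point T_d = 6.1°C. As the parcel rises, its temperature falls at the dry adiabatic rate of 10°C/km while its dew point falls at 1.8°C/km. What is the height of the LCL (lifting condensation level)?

T and T_d converge at 10 − 1.8 = 8.2°C per km
Height above start = (16.76 − 6.1) / 8.2 = 1.3 km
LCL altitude = 100 m + 1300 m = 1400 m

1.4 km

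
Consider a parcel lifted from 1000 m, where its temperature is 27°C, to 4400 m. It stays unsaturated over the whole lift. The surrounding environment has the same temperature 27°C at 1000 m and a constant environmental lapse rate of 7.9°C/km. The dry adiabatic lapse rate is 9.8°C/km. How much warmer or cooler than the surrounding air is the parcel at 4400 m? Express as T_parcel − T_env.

-6.46°C (parcel cooler than environment)

Parcel:
  Dry to 4400 m: -9.8 × 3.4 km = -33.32°C, so T = -6.32°C.
Environment:
  Environment to 4400 m: -7.9 × 3.4 km = -26.86°C, so T = 0.14°C.
T_parcel − T_env = -6.32 − 0.14 = -6.46°C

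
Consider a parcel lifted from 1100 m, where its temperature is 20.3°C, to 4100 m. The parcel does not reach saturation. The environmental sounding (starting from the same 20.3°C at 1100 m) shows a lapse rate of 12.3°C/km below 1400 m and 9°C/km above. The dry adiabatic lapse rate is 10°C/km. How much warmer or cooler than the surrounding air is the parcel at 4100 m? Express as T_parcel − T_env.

-2.01°C (parcel cooler than environment)

Parcel:
  Dry to 4100 m: -10 × 3 km = -30°C, so T = -9.7°C.
Environment:
  Environment, lower layer to 1400 m: -12.3 × 0.3 km = -3.69°C, so T = 16.61°C.
  Environment, upper layer to 4100 m: -9 × 2.7 km = -24.3°C, so T = -7.69°C.
T_parcel − T_env = -9.7 − (-7.69) = -2.01°C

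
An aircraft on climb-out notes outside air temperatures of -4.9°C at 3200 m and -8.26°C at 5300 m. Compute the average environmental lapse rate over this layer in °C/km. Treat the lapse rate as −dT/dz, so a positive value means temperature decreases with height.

Γ = −ΔT/Δz = (-4.9 − (-8.26)) / (5300 − 3200) m
  = 3.36°C / 2.1 km = 1.6°C/km

1.6°C/km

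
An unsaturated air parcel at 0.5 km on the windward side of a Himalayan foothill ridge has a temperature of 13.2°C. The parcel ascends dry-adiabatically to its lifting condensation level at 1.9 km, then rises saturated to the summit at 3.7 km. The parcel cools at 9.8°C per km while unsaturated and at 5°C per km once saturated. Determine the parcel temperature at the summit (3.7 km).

-9.52°C

500–1900 m, dry: Δz = 1.4 km ⇒ ΔT = -13.72°C; T = -0.52°C
1900–3700 m, saturated: Δz = 1.8 km ⇒ ΔT = -9°C; T = -9.52°C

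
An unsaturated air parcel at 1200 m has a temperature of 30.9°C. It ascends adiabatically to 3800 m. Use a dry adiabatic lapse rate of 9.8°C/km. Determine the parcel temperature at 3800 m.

5.42°C

1200–3800 m, dry adiabatic: Δz = 2.6 km ⇒ ΔT = -25.48°C; T = 5.42°C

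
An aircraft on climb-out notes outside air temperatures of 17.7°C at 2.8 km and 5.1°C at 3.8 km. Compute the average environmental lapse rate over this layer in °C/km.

Γ = −ΔT/Δz = (17.7 − 5.1) / (3800 − 2800) m
  = 12.6°C / 1 km = 12.6°C/km

12.6°C/km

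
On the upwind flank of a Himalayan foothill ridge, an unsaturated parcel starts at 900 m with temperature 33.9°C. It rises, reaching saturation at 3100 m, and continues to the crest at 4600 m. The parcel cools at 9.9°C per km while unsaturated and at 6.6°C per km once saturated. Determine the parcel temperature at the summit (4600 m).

2.22°C

Dry to 3100 m: -9.9 × 2.2 km = -21.78°C, so T = 12.12°C.
Saturated to 4600 m: -6.6 × 1.5 km = -9.9°C, so T = 2.22°C.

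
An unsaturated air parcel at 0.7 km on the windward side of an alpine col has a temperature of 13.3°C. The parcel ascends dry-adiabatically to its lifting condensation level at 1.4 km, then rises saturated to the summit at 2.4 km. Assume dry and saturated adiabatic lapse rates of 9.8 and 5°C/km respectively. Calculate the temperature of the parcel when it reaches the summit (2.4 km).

Dry to 1400 m: -9.8 × 0.7 km = -6.86°C, so T = 6.44°C.
Saturated to 2400 m: -5 × 1 km = -5°C, so T = 1.44°C.

1.44°C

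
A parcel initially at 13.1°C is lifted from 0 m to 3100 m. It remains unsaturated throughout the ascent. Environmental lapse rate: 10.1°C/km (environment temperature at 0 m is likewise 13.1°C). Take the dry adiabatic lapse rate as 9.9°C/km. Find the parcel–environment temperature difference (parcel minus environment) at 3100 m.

+0.62°C (parcel warmer than environment)

Parcel:
  From 0 m to 3100 m (dry): cools by 9.9 × 3.1 = 30.69°C, giving -17.59°C.
Environment:
  From 0 m to 3100 m (environment): cools by 10.1 × 3.1 = 31.31°C, giving -18.21°C.
T_parcel − T_env = -17.59 − (-18.21) = +0.62°C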